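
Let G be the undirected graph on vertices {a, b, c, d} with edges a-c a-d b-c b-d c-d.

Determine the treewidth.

A width-2 tree decomposition is:
Bags: B1 = {b, c, d}  B2 = {a, c, d}
Tree: B1–B2
Every bag has size at most 3, so the width is 3 − 1 = 2 and tw(G) ≤ 2. For the lower bound, the 3 vertices {a, c, d} are pairwise adjacent, and any tree decomposition puts a clique entirely inside one bag — forcing width ≥ 2. The upper and lower bounds meet at 2, so that is the treewidth.

2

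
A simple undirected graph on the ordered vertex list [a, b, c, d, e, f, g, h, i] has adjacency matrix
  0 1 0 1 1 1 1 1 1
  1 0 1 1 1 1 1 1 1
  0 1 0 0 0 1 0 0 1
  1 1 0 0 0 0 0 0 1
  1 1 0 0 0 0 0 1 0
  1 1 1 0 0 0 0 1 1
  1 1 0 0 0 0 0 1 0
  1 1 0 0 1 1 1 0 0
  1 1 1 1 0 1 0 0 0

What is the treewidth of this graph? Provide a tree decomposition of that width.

Every bag has size at most 4, so the width is 4 − 1 = 3 and tw(G) ≤ 3. For the lower bound, the 4 vertices {b, c, f, i} are pairwise adjacent, and any tree decomposition puts a clique entirely inside one bag — forcing width ≥ 3. Therefore the treewidth is 3.

Treewidth 3.
One optimal decomposition is:
Bags: B1 = {a, b, d, i}  B2 = {a, b, f, i}  B3 = {a, b, f, h}  B4 = {a, b, g, h}  B5 = {a, b, e, h}  B6 = {b, c, f, i}
Tree: B1–B2, B2–B3, B3–B4, B3–B5, B2–B6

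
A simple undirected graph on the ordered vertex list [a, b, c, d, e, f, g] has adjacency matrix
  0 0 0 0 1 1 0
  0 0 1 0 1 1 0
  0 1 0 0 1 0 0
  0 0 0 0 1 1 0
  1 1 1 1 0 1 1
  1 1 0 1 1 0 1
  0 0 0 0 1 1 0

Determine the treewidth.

2

A width-2 tree decomposition is:
Bags: B1 = {b, e, f}  B2 = {e, f, g}  B3 = {a, e, f}  B4 = {b, c, e}  B5 = {d, e, f}
Tree: B1–B2, B2–B3, B1–B4, B1–B5
Every bag has size at most 3, so the width is 3 − 1 = 2 and tw(G) ≤ 2. Conversely, {b, c, e} is a clique of size 3, and the vertices of any clique must share a bag in every tree decomposition; so some bag has ≥ 3 vertices and tw(G) ≥ 2. Hence tw(G) = 2 exactly.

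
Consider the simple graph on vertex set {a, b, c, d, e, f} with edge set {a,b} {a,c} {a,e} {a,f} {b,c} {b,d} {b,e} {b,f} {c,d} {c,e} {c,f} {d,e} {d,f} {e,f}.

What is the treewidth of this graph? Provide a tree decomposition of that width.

The largest bag has 5 vertices, giving width 4; this decomposition certifies tw(G) ≤ 4. On the other hand G contains the 5-clique {b, c, d, e, f}. A clique must lie in a single bag of any decomposition, so no decomposition can have width below 4. Therefore the treewidth is 4.

Treewidth 4.
One such decomposition:
Bags: B1 = {b, c, d, e, f}  B2 = {a, b, c, e, f}
Tree: B1–B2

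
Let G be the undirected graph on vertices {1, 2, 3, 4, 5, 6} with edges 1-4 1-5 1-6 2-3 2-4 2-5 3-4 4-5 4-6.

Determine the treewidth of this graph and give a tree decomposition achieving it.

Treewidth 2.
One such decomposition:
Bags: B1 = {1, 4, 5}  B2 = {2, 4, 5}  B3 = {2, 3, 4}  B4 = {1, 4, 6}
Tree: B1–B2, B2–B3, B1–B4

Each bag holds 3 vertices, so the decomposition has width 2, which upper-bounds the treewidth. On the other hand G contains the 3-clique {1, 4, 5}. A clique must lie in a single bag of any decomposition, so no decomposition can have width below 2. Hence tw(G) = 2 exactly.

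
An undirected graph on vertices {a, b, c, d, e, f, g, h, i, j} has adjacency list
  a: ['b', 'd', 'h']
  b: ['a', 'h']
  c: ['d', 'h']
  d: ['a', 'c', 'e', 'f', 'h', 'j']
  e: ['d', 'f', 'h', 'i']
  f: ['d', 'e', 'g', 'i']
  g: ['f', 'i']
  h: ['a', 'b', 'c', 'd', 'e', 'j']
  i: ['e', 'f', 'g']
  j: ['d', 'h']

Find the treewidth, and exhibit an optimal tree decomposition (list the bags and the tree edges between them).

Every bag has size at most 3, so the width is 3 − 1 = 2 and tw(G) ≤ 2. Conversely, {d, h, j} is a clique of size 3, and the vertices of any clique must share a bag in every tree decomposition; so some bag has ≥ 3 vertices and tw(G) ≥ 2. Hence tw(G) = 2 exactly.

Treewidth 2.
Bags: B1 = {d, e, h}  B2 = {d, h, j}  B3 = {d, e, f}  B4 = {e, f, i}  B5 = {a, d, h}  B6 = {f, g, i}  B7 = {a, b, h}  B8 = {c, d, h}
Tree: B1–B2, B1–B3, B3–B4, B2–B5, B4–B6, B5–B7, B5–B8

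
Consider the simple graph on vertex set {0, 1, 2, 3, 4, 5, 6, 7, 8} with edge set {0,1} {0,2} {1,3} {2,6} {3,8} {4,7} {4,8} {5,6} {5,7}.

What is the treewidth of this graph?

2

A width-2 tree decomposition is:
Bags: B1 = {0, 1, 3}  B2 = {0, 3, 8}  B3 = {0, 4, 8}  B4 = {0, 4, 7}  B5 = {0, 5, 7}  B6 = {0, 5, 6}  B7 = {0, 2, 6}
Tree: B1–B2, B2–B3, B3–B4, B4–B5, B5–B6, B6–B7
The largest bag has 3 vertices, giving width 2; this decomposition certifies tw(G) ≤ 2. The edges 0–1–3–8–4–7–5–6–2–0 form a cycle, so G is not a tree and its treewidth is at least 2. Therefore the treewidth is 2.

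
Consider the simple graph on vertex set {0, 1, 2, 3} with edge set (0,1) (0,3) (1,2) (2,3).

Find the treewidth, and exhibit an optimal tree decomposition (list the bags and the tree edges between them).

The largest bag has 3 vertices, giving width 2; this decomposition certifies tw(G) ≤ 2. Since 1–2–3–0–1 is a cycle in G, G is not acyclic. Forests are exactly the graphs of treewidth ≤ 1, so tw(G) ≥ 2. Combining the bounds, tw(G) = 2.

Treewidth 2.
Bags: B1 = {1, 2, 3}  B2 = {0, 1, 3}
Tree: B1–B2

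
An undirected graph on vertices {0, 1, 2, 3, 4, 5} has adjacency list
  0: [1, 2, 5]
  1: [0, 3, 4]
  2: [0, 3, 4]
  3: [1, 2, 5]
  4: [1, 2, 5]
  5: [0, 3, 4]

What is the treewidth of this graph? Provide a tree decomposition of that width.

Treewidth 3.
Bags: B1 = {0, 2, 3, 4}  B2 = {0, 1, 3, 4}  B3 = {0, 3, 4, 5}
Tree: B1–B2, B2–B3

Every bag has size at most 4, so the width is 4 − 1 = 3 and tw(G) ≤ 3. For the lower bound: the 4 vertex sets {2,3}, {0,1}, {4}, {5} are disjoint, each induces a connected subgraph, and every pair is joined by at least one edge of G. Contracting each set to a single vertex therefore yields K_{4} as a minor, and since treewidth is minor-monotone, tw(G) ≥ tw(K_{4}) = 3. The upper and lower bounds meet at 3, so that is the treewidth.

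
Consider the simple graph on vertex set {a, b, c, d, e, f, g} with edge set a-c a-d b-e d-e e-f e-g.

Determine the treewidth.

1

A width-1 tree decomposition is:
Bags: B1 = {a, d}  B2 = {d, e}  B3 = {e, f}  B4 = {e, g}  B5 = {b, e}  B6 = {a, c}
Tree: B1–B2, B2–B3, B2–B4, B4–B5, B1–B6
The largest bag has 2 vertices, giving width 1; this decomposition certifies tw(G) ≤ 1. G has an edge, so its treewidth is at least 1. Combining the bounds, tw(G) = 1.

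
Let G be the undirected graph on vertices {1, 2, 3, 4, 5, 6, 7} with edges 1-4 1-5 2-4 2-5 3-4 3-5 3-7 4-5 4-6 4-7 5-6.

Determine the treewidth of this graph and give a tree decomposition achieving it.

Each bag holds 3 vertices, so the decomposition has width 2, which upper-bounds the treewidth. For the lower bound, the 3 vertices {1, 4, 5} are pairwise adjacent, and any tree decomposition puts a clique entirely inside one bag — forcing width ≥ 2. Therefore the treewidth is 2.

Treewidth 2.
Bags: B1 = {3, 4, 7}  B2 = {3, 4, 5}  B3 = {2, 4, 5}  B4 = {1, 4, 5}  B5 = {4, 5, 6}
Tree: B1–B2, B2–B3, B3–B4, B4–B5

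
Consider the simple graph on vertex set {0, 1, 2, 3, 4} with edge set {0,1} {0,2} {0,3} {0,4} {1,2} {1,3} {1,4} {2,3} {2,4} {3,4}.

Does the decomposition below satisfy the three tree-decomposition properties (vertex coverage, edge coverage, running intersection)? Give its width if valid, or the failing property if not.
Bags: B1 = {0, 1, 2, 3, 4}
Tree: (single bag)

Checking the three conditions: (i) the bags cover all of {0, 1, 2, 3, 4}; (ii) for each edge, some bag contains both endpoints; (iii) the bags containing any fixed vertex form a subtree. All hold, so the decomposition is valid with width 5 − 1 = 4.

Yes; width 4.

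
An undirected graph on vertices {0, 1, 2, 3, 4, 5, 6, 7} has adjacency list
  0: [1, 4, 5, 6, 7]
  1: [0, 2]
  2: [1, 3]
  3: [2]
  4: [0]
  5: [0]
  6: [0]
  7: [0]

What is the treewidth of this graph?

1

A width-1 tree decomposition is:
Bags: B1 = {0, 1}  B2 = {0, 4}  B3 = {0, 6}  B4 = {0, 5}  B5 = {0, 7}  B6 = {1, 2}  B7 = {2, 3}
Tree: B1–B2, B2–B3, B1–B4, B4–B5, B1–B6, B6–B7
Every bag has size at most 2, so the width is 2 − 1 = 1 and tw(G) ≤ 1. G has an edge, so its treewidth is at least 1. Therefore the treewidth is 1.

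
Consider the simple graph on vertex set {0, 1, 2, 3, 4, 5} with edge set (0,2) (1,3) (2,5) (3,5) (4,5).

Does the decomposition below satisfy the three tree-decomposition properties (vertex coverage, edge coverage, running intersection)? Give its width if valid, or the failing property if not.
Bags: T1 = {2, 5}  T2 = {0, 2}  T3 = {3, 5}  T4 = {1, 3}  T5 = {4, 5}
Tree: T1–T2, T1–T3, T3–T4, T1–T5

Yes; width 1.

Checking the three conditions: (i) the bags cover all of {0, 1, 2, 3, 4, 5}; (ii) for each edge, some bag contains both endpoints; (iii) the bags containing any fixed vertex form a subtree. All hold, so the decomposition is valid with width 2 − 1 = 1.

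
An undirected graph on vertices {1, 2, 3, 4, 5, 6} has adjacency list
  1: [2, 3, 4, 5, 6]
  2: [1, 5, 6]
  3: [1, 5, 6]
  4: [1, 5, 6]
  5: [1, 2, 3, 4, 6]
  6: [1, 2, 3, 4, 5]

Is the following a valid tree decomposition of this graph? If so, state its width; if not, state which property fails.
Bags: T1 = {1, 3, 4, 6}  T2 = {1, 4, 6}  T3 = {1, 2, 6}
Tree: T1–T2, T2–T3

No — vertex 5 appears in no bag.

A tree decomposition must satisfy three properties: every vertex lies in some bag; for every edge, both endpoints lie together in some bag; and for every vertex, the bags containing it form a connected subtree. Here vertex 5 appears in no bag, so the decomposition is invalid.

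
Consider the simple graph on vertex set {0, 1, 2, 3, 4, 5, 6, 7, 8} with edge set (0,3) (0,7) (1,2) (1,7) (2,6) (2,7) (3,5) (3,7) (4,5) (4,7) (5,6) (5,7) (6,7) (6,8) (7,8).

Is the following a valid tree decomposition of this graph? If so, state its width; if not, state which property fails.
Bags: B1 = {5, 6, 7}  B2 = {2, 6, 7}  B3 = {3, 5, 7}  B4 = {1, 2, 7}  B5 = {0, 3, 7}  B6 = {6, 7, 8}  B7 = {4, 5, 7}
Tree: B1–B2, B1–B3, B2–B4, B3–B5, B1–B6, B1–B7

Every vertex of G appears in some bag (union = {0, 1, 2, 3, 4, 5, 6, 7, 8}); every edge is covered by a bag; and for each vertex v the set of bags containing v is connected in the bag tree. The decomposition is therefore valid. The largest bag has 3 vertices, so the width is 2.

Yes; width 2.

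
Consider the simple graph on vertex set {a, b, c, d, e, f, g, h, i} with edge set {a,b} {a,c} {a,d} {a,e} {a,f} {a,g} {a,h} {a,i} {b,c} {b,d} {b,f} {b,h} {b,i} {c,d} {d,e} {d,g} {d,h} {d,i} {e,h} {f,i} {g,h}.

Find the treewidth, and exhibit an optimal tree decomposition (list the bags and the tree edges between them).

Every bag has size at most 4, so the width is 4 − 1 = 3 and tw(G) ≤ 3. Conversely, {a, d, g, h} is a clique of size 4, and the vertices of any clique must share a bag in every tree decomposition; so some bag has ≥ 4 vertices and tw(G) ≥ 3. Combining the bounds, tw(G) = 3.

Treewidth 3.
Bags: B1 = {a, b, d, h}  B2 = {a, d, e, h}  B3 = {a, b, c, d}  B4 = {a, b, d, i}  B5 = {a, d, g, h}  B6 = {a, b, f, i}
Tree: B1–B2, B1–B3, B1–B4, B2–B5, B4–B6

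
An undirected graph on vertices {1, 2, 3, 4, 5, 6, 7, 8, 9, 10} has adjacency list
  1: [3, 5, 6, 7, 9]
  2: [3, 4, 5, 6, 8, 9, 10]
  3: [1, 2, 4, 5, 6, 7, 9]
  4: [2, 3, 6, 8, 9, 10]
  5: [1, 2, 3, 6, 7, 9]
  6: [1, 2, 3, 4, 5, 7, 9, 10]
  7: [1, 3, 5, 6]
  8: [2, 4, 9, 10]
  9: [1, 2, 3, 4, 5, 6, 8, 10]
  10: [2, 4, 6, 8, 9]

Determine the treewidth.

4

A width-4 tree decomposition is:
Bags: B1 = {2, 3, 5, 6, 9}  B2 = {2, 3, 4, 6, 9}  B3 = {1, 3, 5, 6, 9}  B4 = {2, 4, 6, 9, 10}  B5 = {2, 4, 8, 9, 10}  B6 = {1, 3, 5, 6, 7}
Tree: B1–B2, B1–B3, B2–B4, B4–B5, B3–B6
Every bag has size at most 5, so the width is 5 − 1 = 4 and tw(G) ≤ 4. Conversely, {2, 4, 8, 9, 10} is a clique of size 5, and the vertices of any clique must share a bag in every tree decomposition; so some bag has ≥ 5 vertices and tw(G) ≥ 4. Therefore the treewidth is 4.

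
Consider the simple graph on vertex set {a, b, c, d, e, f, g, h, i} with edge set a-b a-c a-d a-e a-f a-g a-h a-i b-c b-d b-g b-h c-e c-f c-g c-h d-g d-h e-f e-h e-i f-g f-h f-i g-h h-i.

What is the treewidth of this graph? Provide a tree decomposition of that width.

Each bag holds 5 vertices, so the decomposition has width 4, which upper-bounds the treewidth. For the lower bound, the 5 vertices {a, b, d, g, h} are pairwise adjacent, and any tree decomposition puts a clique entirely inside one bag — forcing width ≥ 4. Therefore the treewidth is 4.

Treewidth 4.
One such decomposition:
Bags: B1 = {a, e, f, h, i}  B2 = {a, c, e, f, h}  B3 = {a, c, f, g, h}  B4 = {a, b, c, g, h}  B5 = {a, b, d, g, h}
Tree: B1–B2, B2–B3, B3–B4, B4–B5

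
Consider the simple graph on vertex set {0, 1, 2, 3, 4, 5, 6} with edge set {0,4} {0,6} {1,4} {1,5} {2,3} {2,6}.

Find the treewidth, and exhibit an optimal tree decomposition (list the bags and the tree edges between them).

Each bag holds 2 vertices, so the decomposition has width 1, which upper-bounds the treewidth. Any graph with an edge has treewidth ≥ 1, and G has the edge 5–1. Combining the bounds, tw(G) = 1.

Treewidth 1.
One optimal decomposition is:
Bags: B1 = {1, 5}  B2 = {1, 4}  B3 = {0, 4}  B4 = {0, 6}  B5 = {2, 6}  B6 = {2, 3}
Tree: B1–B2, B2–B3, B3–B4, B4–B5, B5–B6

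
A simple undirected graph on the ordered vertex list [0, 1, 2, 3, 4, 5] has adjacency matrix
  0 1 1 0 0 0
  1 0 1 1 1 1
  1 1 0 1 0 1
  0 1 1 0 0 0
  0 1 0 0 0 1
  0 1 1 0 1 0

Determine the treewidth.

A width-2 tree decomposition is:
Bags: B1 = {1, 2, 5}  B2 = {0, 1, 2}  B3 = {1, 2, 3}  B4 = {1, 4, 5}
Tree: B1–B2, B2–B3, B1–B4
The largest bag has 3 vertices, giving width 2; this decomposition certifies tw(G) ≤ 2. Conversely, {0, 1, 2} is a clique of size 3, and the vertices of any clique must share a bag in every tree decomposition; so some bag has ≥ 3 vertices and tw(G) ≥ 2. The upper and lower bounds meet at 2, so that is the treewidth.

2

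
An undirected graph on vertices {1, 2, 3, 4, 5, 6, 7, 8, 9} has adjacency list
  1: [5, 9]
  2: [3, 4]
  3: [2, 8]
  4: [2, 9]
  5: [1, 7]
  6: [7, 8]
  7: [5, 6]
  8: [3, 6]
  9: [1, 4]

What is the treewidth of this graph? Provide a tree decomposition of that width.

Each bag holds 3 vertices, so the decomposition has width 2, which upper-bounds the treewidth. For the lower bound, G contains the cycle 8–3–2–4–9–1–5–7–6–8, so G is not a forest; only forests have treewidth ≤ 1, hence tw(G) ≥ 2. The upper and lower bounds meet at 2, so that is the treewidth.

Treewidth 2.
Bags: B1 = {2, 3, 8}  B2 = {2, 4, 8}  B3 = {4, 8, 9}  B4 = {1, 8, 9}  B5 = {1, 5, 8}  B6 = {5, 7, 8}  B7 = {6, 7, 8}
Tree: B1–B2, B2–B3, B3–B4, B4–B5, B5–B6, B6–B7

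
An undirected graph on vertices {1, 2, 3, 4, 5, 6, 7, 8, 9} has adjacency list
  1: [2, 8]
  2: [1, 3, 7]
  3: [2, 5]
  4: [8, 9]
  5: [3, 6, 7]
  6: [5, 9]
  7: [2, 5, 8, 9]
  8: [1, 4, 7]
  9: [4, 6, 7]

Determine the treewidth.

A width-3 tree decomposition is:
Bags: B1 = {1, 2, 4, 8}  B2 = {2, 4, 7, 8}  B3 = {2, 4, 7, 9}  B4 = {2, 3, 7, 9}  B5 = {3, 5, 7, 9}  B6 = {3, 5, 6, 9}
Tree: B1–B2, B2–B3, B3–B4, B4–B5, B5–B6
The largest bag has 4 vertices, giving width 3; this decomposition certifies tw(G) ≤ 3. For the lower bound: the 4 vertex sets {1,4,8}, {2}, {7}, {3,5,6,9} are disjoint, each induces a connected subgraph, and every pair is joined by at least one edge of G. Contracting each set to a single vertex therefore yields K_{4} as a minor, and since treewidth is minor-monotone, tw(G) ≥ tw(K_{4}) = 3. Hence tw(G) = 3 exactly.

3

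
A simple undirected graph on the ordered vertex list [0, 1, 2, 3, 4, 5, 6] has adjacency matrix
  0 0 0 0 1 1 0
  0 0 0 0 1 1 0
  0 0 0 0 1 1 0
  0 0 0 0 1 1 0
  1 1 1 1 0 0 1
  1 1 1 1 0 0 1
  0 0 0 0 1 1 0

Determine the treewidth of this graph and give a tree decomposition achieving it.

Treewidth 2.
One such decomposition:
Bags: B1 = {4, 5, 6}  B2 = {1, 4, 5}  B3 = {0, 4, 5}  B4 = {3, 4, 5}  B5 = {2, 4, 5}
Tree: B1–B2, B2–B3, B3–B4, B4–B5

Every bag has size at most 3, so the width is 3 − 1 = 2 and tw(G) ≤ 2. The edges 4–6–5–1–4 form a cycle, so G is not a tree and its treewidth is at least 2. Hence tw(G) = 2 exactly.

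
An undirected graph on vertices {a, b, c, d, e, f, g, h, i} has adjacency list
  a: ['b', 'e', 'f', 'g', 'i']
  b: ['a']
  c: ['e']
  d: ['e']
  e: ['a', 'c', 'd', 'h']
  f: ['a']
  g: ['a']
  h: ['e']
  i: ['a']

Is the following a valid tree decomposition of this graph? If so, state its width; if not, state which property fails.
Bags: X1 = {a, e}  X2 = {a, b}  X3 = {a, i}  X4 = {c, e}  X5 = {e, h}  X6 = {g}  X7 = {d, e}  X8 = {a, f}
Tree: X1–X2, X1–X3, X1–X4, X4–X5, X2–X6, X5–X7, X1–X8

No — edge (a,g) lies in no bag.

A tree decomposition must satisfy three properties: every vertex lies in some bag; for every edge, both endpoints lie together in some bag; and for every vertex, the bags containing it form a connected subtree. Here edge (a,g) lies in no bag, so the decomposition is invalid.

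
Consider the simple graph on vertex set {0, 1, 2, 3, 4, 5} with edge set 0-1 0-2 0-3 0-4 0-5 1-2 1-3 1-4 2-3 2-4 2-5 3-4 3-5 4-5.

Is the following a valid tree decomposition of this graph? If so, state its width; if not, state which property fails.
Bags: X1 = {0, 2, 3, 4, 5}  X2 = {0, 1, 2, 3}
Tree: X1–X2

No — edge (4,1) lies in no bag.

A tree decomposition must satisfy three properties: every vertex lies in some bag; for every edge, both endpoints lie together in some bag; and for every vertex, the bags containing it form a connected subtree. Here edge (4,1) lies in no bag, so the decomposition is invalid.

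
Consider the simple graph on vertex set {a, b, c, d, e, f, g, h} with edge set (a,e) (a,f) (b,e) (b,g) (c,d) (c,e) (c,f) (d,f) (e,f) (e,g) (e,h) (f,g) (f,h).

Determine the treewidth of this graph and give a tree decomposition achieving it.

Treewidth 2.
One optimal decomposition is:
Bags: B1 = {b, e, g}  B2 = {e, f, g}  B3 = {c, e, f}  B4 = {c, d, f}  B5 = {e, f, h}  B6 = {a, e, f}
Tree: B1–B2, B2–B3, B3–B4, B3–B5, B2–B6

Every bag has size at most 3, so the width is 3 − 1 = 2 and tw(G) ≤ 2. For the lower bound, the 3 vertices {c, d, f} are pairwise adjacent, and any tree decomposition puts a clique entirely inside one bag — forcing width ≥ 2. The upper and lower bounds meet at 2, so that is the treewidth.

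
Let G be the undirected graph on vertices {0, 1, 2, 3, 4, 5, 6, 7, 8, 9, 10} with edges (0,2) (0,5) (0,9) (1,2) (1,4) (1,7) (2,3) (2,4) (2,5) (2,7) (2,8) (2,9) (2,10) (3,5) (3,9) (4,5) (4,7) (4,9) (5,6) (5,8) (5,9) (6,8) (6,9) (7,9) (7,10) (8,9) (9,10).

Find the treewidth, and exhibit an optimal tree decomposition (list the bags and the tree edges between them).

Each bag holds 4 vertices, so the decomposition has width 3, which upper-bounds the treewidth. Conversely, {1, 2, 4, 7} is a clique of size 4, and the vertices of any clique must share a bag in every tree decomposition; so some bag has ≥ 4 vertices and tw(G) ≥ 3. Therefore the treewidth is 3.

Treewidth 3.
One optimal decomposition is:
Bags: B1 = {2, 4, 7, 9}  B2 = {1, 2, 4, 7}  B3 = {2, 4, 5, 9}  B4 = {0, 2, 5, 9}  B5 = {2, 7, 9, 10}  B6 = {2, 5, 8, 9}  B7 = {5, 6, 8, 9}  B8 = {2, 3, 5, 9}
Tree: B1–B2, B1–B3, B3–B4, B1–B5, B4–B6, B6–B7, B6–B8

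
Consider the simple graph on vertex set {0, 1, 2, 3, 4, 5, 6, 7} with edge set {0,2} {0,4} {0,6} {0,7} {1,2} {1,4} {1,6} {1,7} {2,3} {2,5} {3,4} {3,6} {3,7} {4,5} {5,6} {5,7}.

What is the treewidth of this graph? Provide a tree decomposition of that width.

Every bag has size at most 5, so the width is 5 − 1 = 4 and tw(G) ≤ 4. For the lower bound: the 5 vertex sets {4,5}, {3,6}, {1,2}, {0}, {7} are disjoint, each induces a connected subgraph, and every pair is joined by at least one edge of G. Contracting each set to a single vertex therefore yields K_{5} as a minor, and since treewidth is minor-monotone, tw(G) ≥ tw(K_{5}) = 4. The upper and lower bounds meet at 4, so that is the treewidth.

Treewidth 4.
One optimal decomposition is:
Bags: B1 = {0, 1, 3, 4, 5}  B2 = {0, 1, 3, 5, 6}  B3 = {0, 1, 2, 3, 5}  B4 = {0, 1, 3, 5, 7}
Tree: B1–B2, B2–B3, B3–B4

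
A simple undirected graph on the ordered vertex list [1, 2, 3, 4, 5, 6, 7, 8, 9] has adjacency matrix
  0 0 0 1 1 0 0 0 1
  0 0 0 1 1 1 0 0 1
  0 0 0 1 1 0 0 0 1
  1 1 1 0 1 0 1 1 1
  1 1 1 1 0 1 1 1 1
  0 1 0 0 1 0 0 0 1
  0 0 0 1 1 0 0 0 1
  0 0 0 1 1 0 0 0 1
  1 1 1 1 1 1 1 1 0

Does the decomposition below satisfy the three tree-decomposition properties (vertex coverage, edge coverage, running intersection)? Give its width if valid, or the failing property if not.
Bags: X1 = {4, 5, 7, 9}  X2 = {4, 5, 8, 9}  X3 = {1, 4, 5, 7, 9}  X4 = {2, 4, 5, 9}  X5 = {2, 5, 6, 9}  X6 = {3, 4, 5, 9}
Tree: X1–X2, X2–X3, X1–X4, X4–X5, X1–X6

A tree decomposition must satisfy three properties: every vertex lies in some bag; for every edge, both endpoints lie together in some bag; and for every vertex, the bags containing it form a connected subtree. Here bags containing vertex 7 are not connected in the tree, so the decomposition is invalid.

No — bags containing vertex 7 are not connected in the tree.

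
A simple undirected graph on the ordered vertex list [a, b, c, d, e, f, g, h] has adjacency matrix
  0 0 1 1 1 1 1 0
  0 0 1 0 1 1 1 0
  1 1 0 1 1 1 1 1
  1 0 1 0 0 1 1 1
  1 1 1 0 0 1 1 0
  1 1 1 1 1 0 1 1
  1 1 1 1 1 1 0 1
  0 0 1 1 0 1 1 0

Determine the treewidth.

4

A width-4 tree decomposition is:
Bags: B1 = {a, c, d, f, g}  B2 = {c, d, f, g, h}  B3 = {a, c, e, f, g}  B4 = {b, c, e, f, g}
Tree: B1–B2, B1–B3, B3–B4
Every bag has size at most 5, so the width is 5 − 1 = 4 and tw(G) ≤ 4. On the other hand G contains the 5-clique {c, d, f, g, h}. A clique must lie in a single bag of any decomposition, so no decomposition can have width below 4. Hence tw(G) = 4 exactly.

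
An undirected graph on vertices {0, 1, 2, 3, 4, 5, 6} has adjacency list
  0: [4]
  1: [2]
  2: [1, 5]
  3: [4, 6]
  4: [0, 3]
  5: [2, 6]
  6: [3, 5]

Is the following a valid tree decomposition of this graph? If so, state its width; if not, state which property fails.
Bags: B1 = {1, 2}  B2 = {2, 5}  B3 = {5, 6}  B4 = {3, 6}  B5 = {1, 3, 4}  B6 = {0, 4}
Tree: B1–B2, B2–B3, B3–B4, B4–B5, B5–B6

No — bags containing vertex 1 are not connected in the tree.

A tree decomposition must satisfy three properties: every vertex lies in some bag; for every edge, both endpoints lie together in some bag; and for every vertex, the bags containing it form a connected subtree. Here bags containing vertex 1 are not connected in the tree, so the decomposition is invalid.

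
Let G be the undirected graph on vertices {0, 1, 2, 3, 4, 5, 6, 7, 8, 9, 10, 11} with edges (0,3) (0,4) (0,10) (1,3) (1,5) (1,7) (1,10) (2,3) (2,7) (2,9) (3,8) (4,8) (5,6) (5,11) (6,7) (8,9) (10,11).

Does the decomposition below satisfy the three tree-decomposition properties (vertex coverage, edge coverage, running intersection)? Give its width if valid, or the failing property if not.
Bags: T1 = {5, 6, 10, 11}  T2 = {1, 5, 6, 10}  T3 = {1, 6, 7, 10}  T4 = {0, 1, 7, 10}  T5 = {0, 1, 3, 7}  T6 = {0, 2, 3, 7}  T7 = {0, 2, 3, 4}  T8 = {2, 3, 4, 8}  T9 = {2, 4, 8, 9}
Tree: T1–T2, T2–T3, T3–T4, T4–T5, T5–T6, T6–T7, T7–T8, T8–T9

Every vertex of G appears in some bag (union = {0, 1, 2, 3, 4, 5, 6, 7, 8, 9, 10, 11}); every edge is covered by a bag; and for each vertex v the set of bags containing v is connected in the bag tree. The decomposition is therefore valid. The largest bag has 4 vertices, so the width is 3.

Yes; width 3.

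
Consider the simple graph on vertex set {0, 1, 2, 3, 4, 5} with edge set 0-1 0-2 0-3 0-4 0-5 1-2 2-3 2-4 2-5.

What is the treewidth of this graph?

A width-2 tree decomposition is:
Bags: B1 = {0, 2, 3}  B2 = {0, 2, 5}  B3 = {0, 1, 2}  B4 = {0, 2, 4}
Tree: B1–B2, B2–B3, B3–B4
Every bag has size at most 3, so the width is 3 − 1 = 2 and tw(G) ≤ 2. Conversely, {0, 1, 2} is a clique of size 3, and the vertices of any clique must share a bag in every tree decomposition; so some bag has ≥ 3 vertices and tw(G) ≥ 2. The upper and lower bounds meet at 2, so that is the treewidth.

2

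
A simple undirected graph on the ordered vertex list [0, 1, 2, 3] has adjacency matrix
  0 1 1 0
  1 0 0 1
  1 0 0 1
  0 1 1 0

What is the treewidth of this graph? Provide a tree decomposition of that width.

Each bag holds 3 vertices, so the decomposition has width 2, which upper-bounds the treewidth. Since 3–2–0–1–3 is a cycle in G, G is not acyclic. Forests are exactly the graphs of treewidth ≤ 1, so tw(G) ≥ 2. Hence tw(G) = 2 exactly.

Treewidth 2.
Bags: B1 = {0, 2, 3}  B2 = {0, 1, 3}
Tree: B1–B2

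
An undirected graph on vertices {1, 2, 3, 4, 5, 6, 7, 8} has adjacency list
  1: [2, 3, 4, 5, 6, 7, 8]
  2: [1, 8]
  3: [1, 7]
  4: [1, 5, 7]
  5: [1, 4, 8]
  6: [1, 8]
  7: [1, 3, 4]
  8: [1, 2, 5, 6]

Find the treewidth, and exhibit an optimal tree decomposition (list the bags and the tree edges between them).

Treewidth 2.
One optimal decomposition is:
Bags: B1 = {1, 5, 8}  B2 = {1, 4, 5}  B3 = {1, 2, 8}  B4 = {1, 4, 7}  B5 = {1, 3, 7}  B6 = {1, 6, 8}
Tree: B1–B2, B1–B3, B2–B4, B4–B5, B1–B6

Each bag holds 3 vertices, so the decomposition has width 2, which upper-bounds the treewidth. On the other hand G contains the 3-clique {1, 2, 8}. A clique must lie in a single bag of any decomposition, so no decomposition can have width below 2. The upper and lower bounds meet at 2, so that is the treewidth.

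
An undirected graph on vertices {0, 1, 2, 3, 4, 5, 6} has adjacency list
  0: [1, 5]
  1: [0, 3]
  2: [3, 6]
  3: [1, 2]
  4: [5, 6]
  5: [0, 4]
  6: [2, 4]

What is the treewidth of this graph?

2

A width-2 tree decomposition is:
Bags: B1 = {0, 1, 3}  B2 = {0, 3, 5}  B3 = {3, 4, 5}  B4 = {3, 4, 6}  B5 = {2, 3, 6}
Tree: B1–B2, B2–B3, B3–B4, B4–B5
Every bag has size at most 3, so the width is 3 − 1 = 2 and tw(G) ≤ 2. For the lower bound, G contains the cycle 3–1–0–5–4–6–2–3, so G is not a forest; only forests have treewidth ≤ 1, hence tw(G) ≥ 2. Hence tw(G) = 2 exactly.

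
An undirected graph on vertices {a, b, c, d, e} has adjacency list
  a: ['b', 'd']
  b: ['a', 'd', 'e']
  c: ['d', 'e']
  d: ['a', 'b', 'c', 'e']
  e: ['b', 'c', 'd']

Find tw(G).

2

A width-2 tree decomposition is:
Bags: B1 = {a, b, d}  B2 = {b, d, e}  B3 = {c, d, e}
Tree: B1–B2, B2–B3
Each bag holds 3 vertices, so the decomposition has width 2, which upper-bounds the treewidth. On the other hand G contains the 3-clique {c, d, e}. A clique must lie in a single bag of any decomposition, so no decomposition can have width below 2. Hence tw(G) = 2 exactly.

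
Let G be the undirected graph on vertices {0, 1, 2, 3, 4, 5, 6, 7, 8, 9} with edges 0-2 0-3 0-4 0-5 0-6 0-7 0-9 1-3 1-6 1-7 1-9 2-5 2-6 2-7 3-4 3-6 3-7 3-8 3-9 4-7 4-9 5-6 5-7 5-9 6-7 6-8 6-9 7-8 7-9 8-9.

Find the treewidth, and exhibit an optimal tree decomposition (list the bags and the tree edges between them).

The largest bag has 5 vertices, giving width 4; this decomposition certifies tw(G) ≤ 4. On the other hand G contains the 5-clique {0, 3, 4, 7, 9}. A clique must lie in a single bag of any decomposition, so no decomposition can have width below 4. Therefore the treewidth is 4.

Treewidth 4.
Bags: B1 = {1, 3, 6, 7, 9}  B2 = {0, 3, 6, 7, 9}  B3 = {0, 3, 4, 7, 9}  B4 = {3, 6, 7, 8, 9}  B5 = {0, 5, 6, 7, 9}  B6 = {0, 2, 5, 6, 7}
Tree: B1–B2, B2–B3, B2–B4, B2–B5, B5–B6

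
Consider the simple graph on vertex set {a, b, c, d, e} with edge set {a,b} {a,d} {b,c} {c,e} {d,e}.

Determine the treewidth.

2

A width-2 tree decomposition is:
Bags: B1 = {b, c, e}  B2 = {a, b, e}  B3 = {a, d, e}
Tree: B1–B2, B2–B3
Each bag holds 3 vertices, so the decomposition has width 2, which upper-bounds the treewidth. Since e–c–b–a–d–e is a cycle in G, G is not acyclic. Forests are exactly the graphs of treewidth ≤ 1, so tw(G) ≥ 2. Hence tw(G) = 2 exactly.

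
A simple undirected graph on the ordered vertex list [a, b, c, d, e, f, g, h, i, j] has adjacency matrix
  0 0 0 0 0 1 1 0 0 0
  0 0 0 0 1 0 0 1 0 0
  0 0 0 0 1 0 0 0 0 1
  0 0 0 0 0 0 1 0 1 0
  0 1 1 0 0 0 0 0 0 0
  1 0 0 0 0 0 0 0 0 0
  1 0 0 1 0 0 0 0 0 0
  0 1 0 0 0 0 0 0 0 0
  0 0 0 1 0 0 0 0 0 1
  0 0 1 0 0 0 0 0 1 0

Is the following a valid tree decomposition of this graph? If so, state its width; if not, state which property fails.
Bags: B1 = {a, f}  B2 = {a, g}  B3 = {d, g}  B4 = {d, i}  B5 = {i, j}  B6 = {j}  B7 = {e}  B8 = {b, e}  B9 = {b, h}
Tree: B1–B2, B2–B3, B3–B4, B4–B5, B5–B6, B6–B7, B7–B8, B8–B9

A tree decomposition must satisfy three properties: every vertex lies in some bag; for every edge, both endpoints lie together in some bag; and for every vertex, the bags containing it form a connected subtree. Here vertex c appears in no bag, so the decomposition is invalid.

No — vertex c appears in no bag.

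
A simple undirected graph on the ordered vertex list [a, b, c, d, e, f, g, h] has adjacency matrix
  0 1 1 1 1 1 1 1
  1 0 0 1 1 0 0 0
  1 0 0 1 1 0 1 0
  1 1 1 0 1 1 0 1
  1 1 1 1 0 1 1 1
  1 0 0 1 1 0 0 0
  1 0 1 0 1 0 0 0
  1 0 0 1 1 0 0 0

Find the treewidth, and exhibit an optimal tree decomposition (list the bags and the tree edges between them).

Every bag has size at most 4, so the width is 4 − 1 = 3 and tw(G) ≤ 3. On the other hand G contains the 4-clique {a, d, e, h}. A clique must lie in a single bag of any decomposition, so no decomposition can have width below 3. Hence tw(G) = 3 exactly.

Treewidth 3.
One optimal decomposition is:
Bags: B1 = {a, c, d, e}  B2 = {a, c, e, g}  B3 = {a, d, e, f}  B4 = {a, b, d, e}  B5 = {a, d, e, h}
Tree: B1–B2, B1–B3, B3–B4, B1–B5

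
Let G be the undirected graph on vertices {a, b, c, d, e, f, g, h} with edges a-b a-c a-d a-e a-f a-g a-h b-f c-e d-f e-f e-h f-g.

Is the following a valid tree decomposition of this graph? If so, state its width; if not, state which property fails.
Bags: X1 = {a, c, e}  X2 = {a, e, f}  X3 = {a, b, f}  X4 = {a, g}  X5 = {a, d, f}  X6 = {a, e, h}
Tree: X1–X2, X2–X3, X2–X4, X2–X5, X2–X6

No — edge (f,g) lies in no bag.

A tree decomposition must satisfy three properties: every vertex lies in some bag; for every edge, both endpoints lie together in some bag; and for every vertex, the bags containing it form a connected subtree. Here edge (f,g) lies in no bag, so the decomposition is invalid.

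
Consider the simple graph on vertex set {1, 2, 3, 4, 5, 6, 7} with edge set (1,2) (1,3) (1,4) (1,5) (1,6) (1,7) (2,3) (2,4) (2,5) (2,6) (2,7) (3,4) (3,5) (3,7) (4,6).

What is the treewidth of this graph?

A width-3 tree decomposition is:
Bags: B1 = {1, 2, 3, 4}  B2 = {1, 2, 3, 7}  B3 = {1, 2, 3, 5}  B4 = {1, 2, 4, 6}
Tree: B1–B2, B2–B3, B1–B4
The largest bag has 4 vertices, giving width 3; this decomposition certifies tw(G) ≤ 3. For the lower bound, the 4 vertices {1, 2, 3, 4} are pairwise adjacent, and any tree decomposition puts a clique entirely inside one bag — forcing width ≥ 3. Therefore the treewidth is 3.

3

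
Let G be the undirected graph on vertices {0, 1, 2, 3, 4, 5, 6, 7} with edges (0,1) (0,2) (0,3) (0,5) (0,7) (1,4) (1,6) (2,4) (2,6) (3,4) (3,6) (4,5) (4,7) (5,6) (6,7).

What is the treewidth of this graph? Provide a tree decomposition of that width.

Treewidth 3.
Bags: B1 = {0, 4, 6, 7}  B2 = {0, 2, 4, 6}  B3 = {0, 4, 5, 6}  B4 = {0, 3, 4, 6}  B5 = {0, 1, 4, 6}
Tree: B1–B2, B2–B3, B3–B4, B4–B5

Every bag has size at most 4, so the width is 4 − 1 = 3 and tw(G) ≤ 3. For the lower bound: the 4 vertex sets {0,7}, {2,4}, {6}, {5} are disjoint, each induces a connected subgraph, and every pair is joined by at least one edge of G. Contracting each set to a single vertex therefore yields K_{4} as a minor, and since treewidth is minor-monotone, tw(G) ≥ tw(K_{4}) = 3. Therefore the treewidth is 3.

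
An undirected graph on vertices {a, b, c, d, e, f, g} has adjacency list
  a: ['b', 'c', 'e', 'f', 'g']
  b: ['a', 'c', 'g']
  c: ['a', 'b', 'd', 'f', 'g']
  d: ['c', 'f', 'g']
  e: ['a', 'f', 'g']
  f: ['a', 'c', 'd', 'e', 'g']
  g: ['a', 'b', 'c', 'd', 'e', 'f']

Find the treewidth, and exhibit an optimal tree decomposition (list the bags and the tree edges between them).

The largest bag has 4 vertices, giving width 3; this decomposition certifies tw(G) ≤ 3. On the other hand G contains the 4-clique {a, e, f, g}. A clique must lie in a single bag of any decomposition, so no decomposition can have width below 3. Hence tw(G) = 3 exactly.

Treewidth 3.
Bags: B1 = {a, c, f, g}  B2 = {a, b, c, g}  B3 = {c, d, f, g}  B4 = {a, e, f, g}
Tree: B1–B2, B1–B3, B1–B4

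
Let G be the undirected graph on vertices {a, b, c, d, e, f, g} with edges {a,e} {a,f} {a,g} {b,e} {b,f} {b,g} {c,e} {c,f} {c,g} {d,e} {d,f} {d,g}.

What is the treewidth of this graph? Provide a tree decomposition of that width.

Every bag has size at most 4, so the width is 4 − 1 = 3 and tw(G) ≤ 3. For the lower bound: the 4 vertex sets {d,g}, {b,e}, {f}, {c} are disjoint, each induces a connected subgraph, and every pair is joined by at least one edge of G. Contracting each set to a single vertex therefore yields K_{4} as a minor, and since treewidth is minor-monotone, tw(G) ≥ tw(K_{4}) = 3. Therefore the treewidth is 3.

Treewidth 3.
Bags: B1 = {d, e, f, g}  B2 = {b, e, f, g}  B3 = {c, e, f, g}  B4 = {a, e, f, g}
Tree: B1–B2, B2–B3, B3–B4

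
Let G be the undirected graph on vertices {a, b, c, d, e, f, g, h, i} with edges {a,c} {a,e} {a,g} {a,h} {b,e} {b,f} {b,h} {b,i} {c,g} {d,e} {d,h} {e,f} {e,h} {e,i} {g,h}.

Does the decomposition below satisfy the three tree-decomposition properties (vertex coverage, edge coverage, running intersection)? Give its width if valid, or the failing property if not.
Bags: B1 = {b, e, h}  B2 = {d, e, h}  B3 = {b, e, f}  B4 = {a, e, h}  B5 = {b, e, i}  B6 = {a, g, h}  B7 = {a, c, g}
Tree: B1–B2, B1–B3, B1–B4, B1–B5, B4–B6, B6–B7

Yes; width 2.

Checking the three conditions: (i) the bags cover all of {a, b, c, d, e, f, g, h, i}; (ii) for each edge, some bag contains both endpoints; (iii) the bags containing any fixed vertex form a subtree. All hold, so the decomposition is valid with width 3 − 1 = 2.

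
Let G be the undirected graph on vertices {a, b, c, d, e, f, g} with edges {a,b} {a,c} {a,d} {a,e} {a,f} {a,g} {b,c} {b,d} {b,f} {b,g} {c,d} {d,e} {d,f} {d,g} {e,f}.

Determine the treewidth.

A width-3 tree decomposition is:
Bags: B1 = {a, b, d, g}  B2 = {a, b, d, f}  B3 = {a, b, c, d}  B4 = {a, d, e, f}
Tree: B1–B2, B2–B3, B2–B4
The largest bag has 4 vertices, giving width 3; this decomposition certifies tw(G) ≤ 3. Conversely, {a, d, e, f} is a clique of size 4, and the vertices of any clique must share a bag in every tree decomposition; so some bag has ≥ 4 vertices and tw(G) ≥ 3. Therefore the treewidth is 3.

3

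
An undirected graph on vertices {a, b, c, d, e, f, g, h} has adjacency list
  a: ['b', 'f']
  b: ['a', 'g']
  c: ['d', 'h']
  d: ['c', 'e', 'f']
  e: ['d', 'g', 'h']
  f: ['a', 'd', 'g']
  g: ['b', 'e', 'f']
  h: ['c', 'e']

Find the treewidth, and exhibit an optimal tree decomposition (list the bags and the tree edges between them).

Each bag holds 3 vertices, so the decomposition has width 2, which upper-bounds the treewidth. Since h–c–d–e–h is a cycle in G, G is not acyclic. Forests are exactly the graphs of treewidth ≤ 1, so tw(G) ≥ 2. Hence tw(G) = 2 exactly.

Treewidth 2.
One optimal decomposition is:
Bags: B1 = {c, e, h}  B2 = {c, d, e}  B3 = {d, e, g}  B4 = {d, f, g}  B5 = {b, f, g}  B6 = {a, b, f}
Tree: B1–B2, B2–B3, B3–B4, B4–B5, B5–B6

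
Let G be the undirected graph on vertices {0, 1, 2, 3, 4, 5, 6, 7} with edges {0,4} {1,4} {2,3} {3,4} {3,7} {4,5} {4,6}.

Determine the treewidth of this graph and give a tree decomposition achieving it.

Each bag holds 2 vertices, so the decomposition has width 1, which upper-bounds the treewidth. Any graph with an edge has treewidth ≥ 1, and G has the edge 4–1. Combining the bounds, tw(G) = 1.

Treewidth 1.
One optimal decomposition is:
Bags: B1 = {1, 4}  B2 = {4, 6}  B3 = {3, 4}  B4 = {4, 5}  B5 = {3, 7}  B6 = {2, 3}  B7 = {0, 4}
Tree: B1–B2, B1–B3, B2–B4, B3–B5, B5–B6, B3–B7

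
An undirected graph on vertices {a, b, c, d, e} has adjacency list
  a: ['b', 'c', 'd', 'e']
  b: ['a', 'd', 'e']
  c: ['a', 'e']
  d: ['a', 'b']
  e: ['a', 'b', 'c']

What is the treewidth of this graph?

A width-2 tree decomposition is:
Bags: B1 = {a, b, d}  B2 = {a, b, e}  B3 = {a, c, e}
Tree: B1–B2, B2–B3
The largest bag has 3 vertices, giving width 2; this decomposition certifies tw(G) ≤ 2. On the other hand G contains the 3-clique {a, b, d}. A clique must lie in a single bag of any decomposition, so no decomposition can have width below 2. Therefore the treewidth is 2.

2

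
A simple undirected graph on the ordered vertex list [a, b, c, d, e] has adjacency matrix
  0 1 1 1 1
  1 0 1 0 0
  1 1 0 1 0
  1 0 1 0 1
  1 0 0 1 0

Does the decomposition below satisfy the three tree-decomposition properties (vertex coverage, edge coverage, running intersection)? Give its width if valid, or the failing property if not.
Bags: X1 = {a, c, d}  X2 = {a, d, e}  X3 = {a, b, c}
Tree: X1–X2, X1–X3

Every vertex of G appears in some bag (union = {a, b, c, d, e}); every edge is covered by a bag; and for each vertex v the set of bags containing v is connected in the bag tree. The decomposition is therefore valid. The largest bag has 3 vertices, so the width is 2.

Yes; width 2.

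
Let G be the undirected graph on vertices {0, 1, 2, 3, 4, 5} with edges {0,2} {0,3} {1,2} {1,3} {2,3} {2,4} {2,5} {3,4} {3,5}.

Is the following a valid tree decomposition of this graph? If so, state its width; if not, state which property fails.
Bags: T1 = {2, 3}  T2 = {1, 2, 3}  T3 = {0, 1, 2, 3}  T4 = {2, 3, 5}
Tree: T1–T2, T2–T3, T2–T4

A tree decomposition must satisfy three properties: every vertex lies in some bag; for every edge, both endpoints lie together in some bag; and for every vertex, the bags containing it form a connected subtree. Here vertex 4 appears in no bag, so the decomposition is invalid.

No — vertex 4 appears in no bag.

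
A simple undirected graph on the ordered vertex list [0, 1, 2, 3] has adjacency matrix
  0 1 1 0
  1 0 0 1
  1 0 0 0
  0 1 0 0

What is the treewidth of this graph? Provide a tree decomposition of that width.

Every bag has size at most 2, so the width is 2 − 1 = 1 and tw(G) ≤ 1. Since G has at least one edge (e.g. 0–1), it is not an edgeless graph, so tw(G) ≥ 1. Therefore the treewidth is 1.

Treewidth 1.
Bags: B1 = {0, 1}  B2 = {0, 2}  B3 = {1, 3}
Tree: B1–B2, B1–B3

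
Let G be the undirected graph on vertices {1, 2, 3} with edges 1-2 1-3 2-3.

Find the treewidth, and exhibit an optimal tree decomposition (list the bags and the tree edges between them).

Treewidth 2.
Bags: B1 = {1, 2, 3}
Tree: (single bag)

A single bag containing all 3 vertices is trivially a valid decomposition of width 2. Conversely, {1, 2, 3} is a clique of size 3, and the vertices of any clique must share a bag in every tree decomposition; so some bag has ≥ 3 vertices and tw(G) ≥ 2. The upper and lower bounds meet at 2, so that is the treewidth.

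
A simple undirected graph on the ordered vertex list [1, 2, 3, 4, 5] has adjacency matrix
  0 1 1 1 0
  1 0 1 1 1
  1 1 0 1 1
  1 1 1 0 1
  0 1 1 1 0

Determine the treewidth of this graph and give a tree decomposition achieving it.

Every bag has size at most 4, so the width is 4 − 1 = 3 and tw(G) ≤ 3. On the other hand G contains the 4-clique {1, 2, 3, 4}. A clique must lie in a single bag of any decomposition, so no decomposition can have width below 3. Combining the bounds, tw(G) = 3.

Treewidth 3.
One optimal decomposition is:
Bags: B1 = {2, 3, 4, 5}  B2 = {1, 2, 3, 4}
Tree: B1–B2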